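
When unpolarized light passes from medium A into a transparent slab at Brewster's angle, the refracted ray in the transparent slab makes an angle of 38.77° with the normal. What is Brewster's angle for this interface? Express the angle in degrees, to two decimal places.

Since the reflected and refracted rays are at right angles at the polarizing angle, θ_B + θ_t = 90°.
So θ_B = 90° − θ_t = 90° − 38.77° = 51.23°.

θ_B ≈ 51.23°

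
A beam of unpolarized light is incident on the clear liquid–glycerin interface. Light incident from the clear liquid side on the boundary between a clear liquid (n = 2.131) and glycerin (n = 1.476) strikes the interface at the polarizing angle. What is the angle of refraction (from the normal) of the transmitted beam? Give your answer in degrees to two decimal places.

θ_B = arctan(n₂/n₁) = arctan(1.476/2.131) = 34.71°.
At Brewster's angle the reflected and refracted rays are perpendicular, so θ_t = 90° − θ_B = 90° − 34.71° = 55.29°.

θ_t ≈ 55.29°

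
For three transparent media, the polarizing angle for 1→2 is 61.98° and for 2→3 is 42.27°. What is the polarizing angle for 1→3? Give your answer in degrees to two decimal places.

n₂/n₁ = tan 61.98° = 1.8791 and n₃/n₂ = tan 42.27° = 0.9090.
So n₃/n₁ = (n₂/n₁)(n₃/n₂) = 1.8791 × 0.9090 = 1.7081.
θ_B(1→3) = arctan(1.7081) = 59.65°.

θ_B ≈ 59.65°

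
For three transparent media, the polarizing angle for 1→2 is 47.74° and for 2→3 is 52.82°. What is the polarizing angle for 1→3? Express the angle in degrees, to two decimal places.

θ_B ≈ 55.43°

n₂/n₁ = tan 47.74° = 1.1005 and n₃/n₂ = tan 52.82° = 1.3184.
Multiplying, n₃/n₁ = 1.1005 × 1.3184 = 1.4509, and θ_B(1→3) = arctan 1.4509 = 55.43°.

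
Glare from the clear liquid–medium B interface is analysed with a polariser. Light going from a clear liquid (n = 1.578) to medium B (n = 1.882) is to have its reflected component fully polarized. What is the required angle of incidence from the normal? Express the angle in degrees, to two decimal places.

θ_B ≈ 50.02°

At Brewster's angle the reflected and refracted rays are perpendicular, which with Snell's law gives tan θ_B = n₂/n₁.
tan θ_B = n₂/n₁ = 1.882/1.578 = 1.1926.
θ_B = arctan(1.1926) = 50.02°.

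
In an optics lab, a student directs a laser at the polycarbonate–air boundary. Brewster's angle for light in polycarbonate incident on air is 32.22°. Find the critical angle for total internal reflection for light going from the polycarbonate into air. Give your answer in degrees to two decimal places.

From Brewster, n₂/n₁ = tan θ_B = tan 32.22° = 0.6302.
Then sin θ_c = n₂/n₁ = 0.6302, so θ_c = arcsin 0.6302 = 39.07°.

θ_c ≈ 39.07°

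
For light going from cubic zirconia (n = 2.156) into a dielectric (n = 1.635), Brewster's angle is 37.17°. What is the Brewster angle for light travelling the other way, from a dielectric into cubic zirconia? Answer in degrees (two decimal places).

θ_B' ≈ 52.83°

tan θ_B' = n₁/n₂ = 1/tan θ_B, so θ_B' = 90° − θ_B.
θ_B' = 90° − 37.17° = 52.83°.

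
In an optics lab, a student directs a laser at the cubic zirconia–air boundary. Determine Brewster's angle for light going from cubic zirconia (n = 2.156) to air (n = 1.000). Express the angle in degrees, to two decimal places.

Here n₂/n₁ = 1.000/2.156 = 0.4638, and Brewster's law gives tan θ_B = n₂/n₁. Taking the arctangent, θ_B = 24.88°.

θ_B ≈ 24.88°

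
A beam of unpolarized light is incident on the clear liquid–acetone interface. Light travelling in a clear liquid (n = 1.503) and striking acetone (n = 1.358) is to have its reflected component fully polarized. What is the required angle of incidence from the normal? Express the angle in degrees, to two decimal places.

The reflected p-component vanishes when tan θ_B = n₂/n₁.
Here n₂/n₁ = 1.358/1.503 = 0.9035, and Brewster's law gives tan θ_B = n₂/n₁. Taking the arctangent, θ_B = 42.10°.

θ_B ≈ 42.10°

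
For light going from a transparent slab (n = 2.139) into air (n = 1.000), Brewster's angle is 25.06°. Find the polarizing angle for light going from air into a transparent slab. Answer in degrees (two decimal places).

tan θ_B' = n₁/n₂ = 1/tan θ_B, so θ_B' = 90° − θ_B.
θ_B' = 90° − 25.06° = 64.94°.

θ_B' ≈ 64.94°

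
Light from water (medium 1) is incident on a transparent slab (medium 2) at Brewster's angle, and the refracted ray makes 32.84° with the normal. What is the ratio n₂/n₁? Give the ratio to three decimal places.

At Brewster incidence θ_B = 90° − θ_t = 90° − 32.84° = 57.16°.
Then n₂/n₁ = tan θ_B = tan 57.16° = 1.549.

n₂/n₁ ≈ 1.549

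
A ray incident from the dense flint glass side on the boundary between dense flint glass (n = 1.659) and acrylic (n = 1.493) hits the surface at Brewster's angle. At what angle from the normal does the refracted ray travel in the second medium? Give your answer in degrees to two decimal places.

θ_t ≈ 48.01°

tan θ_B = n₂/n₁ = 1.493/1.659 = 0.8999, so θ_B = 41.99°.
At Brewster's angle the reflected and refracted rays are perpendicular, so θ_t = 90° − θ_B = 90° − 41.99° = 48.01°.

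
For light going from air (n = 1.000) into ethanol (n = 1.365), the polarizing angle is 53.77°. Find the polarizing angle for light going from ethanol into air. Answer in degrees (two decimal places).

θ_B' ≈ 36.23°

Reversing the direction swaps n₁ and n₂, so tan θ_B' = 1/tan θ_B and θ_B' = 90° − θ_B.
Hence θ_B' = 90° − 53.77° = 36.23°.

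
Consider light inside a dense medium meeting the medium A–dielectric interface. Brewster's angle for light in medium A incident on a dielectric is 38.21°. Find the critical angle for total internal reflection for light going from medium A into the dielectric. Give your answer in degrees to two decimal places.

From Brewster, n₂/n₁ = tan θ_B = tan 38.21° = 0.7872.
Then sin θ_c = n₂/n₁ = 0.7872, so θ_c = arcsin 0.7872 = 51.93°.

θ_c ≈ 51.93°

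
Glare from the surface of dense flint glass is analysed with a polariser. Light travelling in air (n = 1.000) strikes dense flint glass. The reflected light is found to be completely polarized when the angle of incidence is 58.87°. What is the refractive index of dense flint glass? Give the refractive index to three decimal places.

n ≈ 1.656

At the polarizing angle, tan θ_B = n₂/n₁ with n₁ on the incident side (air) and n₂ on the transmitted side (dense flint glass).
n₂ = n₁ tan θ_B = 1.000 × tan 58.87° = 1.656.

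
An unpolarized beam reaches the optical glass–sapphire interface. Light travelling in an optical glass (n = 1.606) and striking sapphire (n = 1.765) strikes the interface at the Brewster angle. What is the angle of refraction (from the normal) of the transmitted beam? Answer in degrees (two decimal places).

θ_t ≈ 42.30°

First find Brewster's angle: tan θ_B = 1.765/1.606 = 1.0990, giving θ_B = 47.70°.
Since θ_B + θ_t = 90° at Brewster incidence, θ_t = 90° − 47.70° = 42.30°.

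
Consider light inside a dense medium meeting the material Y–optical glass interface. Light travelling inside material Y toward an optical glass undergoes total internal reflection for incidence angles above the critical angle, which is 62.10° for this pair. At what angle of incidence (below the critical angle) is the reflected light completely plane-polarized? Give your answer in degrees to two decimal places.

θ_B ≈ 41.47°

sin θ_c = n₂/n₁, so n₂/n₁ = sin 62.10° = 0.8838.
Brewster: tan θ_B = n₂/n₁ = 0.8838.
θ_B = arctan(0.8838) = 41.47°.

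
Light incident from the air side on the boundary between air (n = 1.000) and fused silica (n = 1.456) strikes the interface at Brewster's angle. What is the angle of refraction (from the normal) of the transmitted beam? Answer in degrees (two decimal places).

θ_t ≈ 34.48°

First find Brewster's angle: tan θ_B = 1.456/1.000 = 1.4560, giving θ_B = 55.52°.
The refracted ray is perpendicular to the reflected ray, so θ_t = 90° − θ_B = 34.48°.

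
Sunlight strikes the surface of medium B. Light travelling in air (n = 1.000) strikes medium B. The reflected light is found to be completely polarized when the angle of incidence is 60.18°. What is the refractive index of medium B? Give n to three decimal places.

Brewster's law: tan θ_B = n₂/n₁ (light incident in air, refracted into medium B).
n₂ = n₁ tan θ_B = 1.000 × tan 60.18° = 1.745.

n ≈ 1.745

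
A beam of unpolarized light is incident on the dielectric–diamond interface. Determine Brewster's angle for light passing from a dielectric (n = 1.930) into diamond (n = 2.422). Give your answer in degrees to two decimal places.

Brewster's condition: tan θ_B = n₂/n₁ = 2.422/1.930 = 1.2549.
θ_B = arctan(1.2549) = 51.45°.

θ_B ≈ 51.45°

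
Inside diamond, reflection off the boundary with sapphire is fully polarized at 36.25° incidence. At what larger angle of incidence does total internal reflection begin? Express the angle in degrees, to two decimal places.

tan θ_B = n₂/n₁ = tan 36.25° = 0.7332.
Total internal reflection: sin θ_c = n₂/n₁ = 0.7332.
θ_c = arcsin(0.7332) = 47.16°.

θ_c ≈ 47.16°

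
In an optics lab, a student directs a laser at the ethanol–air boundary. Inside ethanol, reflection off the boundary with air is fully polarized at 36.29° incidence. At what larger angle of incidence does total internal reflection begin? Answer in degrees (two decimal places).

tan θ_B = n₂/n₁ = tan 36.29° = 0.7343.
Total internal reflection: sin θ_c = n₂/n₁ = 0.7343.
θ_c = arcsin(0.7343) = 47.25°.

θ_c ≈ 47.25°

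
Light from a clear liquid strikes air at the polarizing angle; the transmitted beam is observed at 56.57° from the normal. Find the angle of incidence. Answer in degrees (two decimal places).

Since the reflected and refracted rays are at right angles at the polarizing angle, θ_B + θ_t = 90°.
So θ_B = 90° − θ_t = 90° − 56.57° = 33.43°.

θ_B ≈ 33.43°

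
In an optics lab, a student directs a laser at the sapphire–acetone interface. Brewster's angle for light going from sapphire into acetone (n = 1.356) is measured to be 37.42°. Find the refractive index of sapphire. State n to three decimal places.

n ≈ 1.772

Brewster's law: tan θ_B = n₂/n₁ (light incident in sapphire, refracted into acetone).
n₁ = n₂ / tan θ_B = 1.356 / tan 37.42° = 1.772.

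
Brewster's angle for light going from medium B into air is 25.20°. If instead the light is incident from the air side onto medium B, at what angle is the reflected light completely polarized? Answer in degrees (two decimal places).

The two Brewster angles are complementary: θ_B' = 90° − θ_B = 90° − 25.20° = 64.80°.

θ_B' ≈ 64.80°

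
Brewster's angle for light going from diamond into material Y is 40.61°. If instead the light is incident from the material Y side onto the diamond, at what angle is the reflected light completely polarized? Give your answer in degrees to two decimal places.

θ_B' ≈ 49.39°

The two Brewster angles are complementary: θ_B' = 90° − θ_B = 90° − 40.61° = 49.39°.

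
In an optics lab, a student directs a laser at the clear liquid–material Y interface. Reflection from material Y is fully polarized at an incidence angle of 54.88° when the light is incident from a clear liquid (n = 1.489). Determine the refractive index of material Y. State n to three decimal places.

n ≈ 2.117

Brewster's law: tan θ_B = n₂/n₁ (light incident in a clear liquid, refracted into material Y).
n₂ = n₁ tan θ_B = 1.489 × tan 54.88° = 2.117.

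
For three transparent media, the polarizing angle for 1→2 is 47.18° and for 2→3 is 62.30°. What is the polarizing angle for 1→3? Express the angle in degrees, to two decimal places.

n₂/n₁ = tan 47.18° = 1.0791 and n₃/n₂ = tan 62.30° = 1.9047.
n₃/n₁ = 2.0555. Then tan θ_B(1→3) = n₃/n₁, so θ_B(1→3) = arctan(2.0555) = 64.06°.

θ_B ≈ 64.06°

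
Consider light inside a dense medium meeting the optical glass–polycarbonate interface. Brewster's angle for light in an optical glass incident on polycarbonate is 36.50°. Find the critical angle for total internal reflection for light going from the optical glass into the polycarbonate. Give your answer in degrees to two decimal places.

θ_c ≈ 47.73°

tan θ_B = n₂/n₁ = tan 36.50° = 0.7400.
Total internal reflection: sin θ_c = n₂/n₁ = 0.7400.
θ_c = arcsin(0.7400) = 47.73°.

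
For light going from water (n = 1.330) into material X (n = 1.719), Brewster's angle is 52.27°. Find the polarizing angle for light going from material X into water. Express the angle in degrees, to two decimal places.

θ_B' ≈ 37.73°

tan θ_B' = n₁/n₂ = 1/tan θ_B, so θ_B' = 90° − θ_B.
θ_B' = 90° − 52.27° = 37.73°.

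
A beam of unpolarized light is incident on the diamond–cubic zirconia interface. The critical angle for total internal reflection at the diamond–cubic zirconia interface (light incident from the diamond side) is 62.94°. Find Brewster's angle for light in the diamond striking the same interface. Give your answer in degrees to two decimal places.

θ_B ≈ 41.69°

At the critical angle sin θ_c = n₂/n₁, giving n₂/n₁ = sin 62.94° = 0.8905.
Then tan θ_B = n₂/n₁ = 0.8905, so θ_B = arctan 0.8905 = 41.69°.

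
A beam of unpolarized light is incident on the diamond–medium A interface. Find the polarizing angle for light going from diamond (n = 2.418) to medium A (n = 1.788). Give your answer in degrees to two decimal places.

Brewster's condition: tan θ_B = n₂/n₁ = 1.788/2.418 = 0.7395.
θ_B = arctan(0.7395) = 36.48°.

θ_B ≈ 36.48°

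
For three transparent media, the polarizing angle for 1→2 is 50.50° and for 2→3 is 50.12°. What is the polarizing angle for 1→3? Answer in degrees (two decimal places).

Each Brewster angle gives a ratio: n₂/n₁ = tan 50.50° = 1.2131, n₃/n₂ = tan 50.12° = 1.1968.
n₃/n₁ = 1.4519. Then tan θ_B(1→3) = n₃/n₁, so θ_B(1→3) = arctan(1.4519) = 55.44°.

θ_B ≈ 55.44°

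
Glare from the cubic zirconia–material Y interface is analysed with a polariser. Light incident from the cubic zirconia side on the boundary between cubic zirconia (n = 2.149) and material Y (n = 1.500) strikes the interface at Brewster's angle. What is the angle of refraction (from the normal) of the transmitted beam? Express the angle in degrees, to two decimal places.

θ_B = arctan(n₂/n₁) = arctan(1.500/2.149) = 34.92°.
At Brewster's angle the reflected and refracted rays are perpendicular, so θ_t = 90° − θ_B = 90° − 34.92° = 55.08°.

θ_t ≈ 55.08°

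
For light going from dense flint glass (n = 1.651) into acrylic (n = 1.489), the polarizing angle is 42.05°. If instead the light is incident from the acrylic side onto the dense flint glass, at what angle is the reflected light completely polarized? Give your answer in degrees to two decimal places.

θ_B' ≈ 47.95°

The two Brewster angles are complementary: θ_B' = 90° − θ_B = 90° − 42.05° = 47.95°.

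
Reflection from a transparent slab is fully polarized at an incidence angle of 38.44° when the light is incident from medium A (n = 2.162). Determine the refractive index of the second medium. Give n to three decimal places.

Full polarization of the reflected beam means tan θ_B = n₂/n₁, where n₁ is the incident medium (medium A).
n₂ = n₁ tan θ_B = 2.162 × tan 38.44° = 1.716.

n ≈ 1.716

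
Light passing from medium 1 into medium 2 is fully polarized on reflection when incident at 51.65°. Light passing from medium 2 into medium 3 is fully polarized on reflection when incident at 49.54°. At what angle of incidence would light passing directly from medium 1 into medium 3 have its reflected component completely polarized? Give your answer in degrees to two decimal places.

n₂/n₁ = tan 51.65° = 1.2640 and n₃/n₂ = tan 49.54° = 1.1725.
n₃/n₁ = 1.4820. Then tan θ_B(1→3) = n₃/n₁, so θ_B(1→3) = arctan(1.4820) = 55.99°.

θ_B ≈ 55.99°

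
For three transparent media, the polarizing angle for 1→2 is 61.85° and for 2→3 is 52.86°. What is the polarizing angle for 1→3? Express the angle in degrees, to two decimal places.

θ_B ≈ 67.94°

n₂/n₁ = tan 61.85° = 1.8689 and n₃/n₂ = tan 52.86° = 1.3203.
So n₃/n₁ = (n₂/n₁)(n₃/n₂) = 1.8689 × 1.3203 = 2.4676.
θ_B(1→3) = arctan(2.4676) = 67.94°.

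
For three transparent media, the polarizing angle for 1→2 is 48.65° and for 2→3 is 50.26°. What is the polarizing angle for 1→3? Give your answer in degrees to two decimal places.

θ_B ≈ 53.81°

n₂/n₁ = tan 48.65° = 1.1363 and n₃/n₂ = tan 50.26° = 1.2028.
So n₃/n₁ = (n₂/n₁)(n₃/n₂) = 1.1363 × 1.2028 = 1.3667.
θ_B(1→3) = arctan(1.3667) = 53.81°.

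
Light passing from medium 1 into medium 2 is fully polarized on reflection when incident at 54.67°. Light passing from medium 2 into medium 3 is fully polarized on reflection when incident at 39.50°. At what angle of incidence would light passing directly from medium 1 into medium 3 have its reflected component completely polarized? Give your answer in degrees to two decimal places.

θ_B ≈ 49.31°

tan θ_B(1→2) = n₂/n₁ = tan 54.67° = 1.4108.
tan θ_B(2→3) = n₃/n₂ = tan 39.50° = 0.8243.
Multiplying, n₃/n₁ = 1.4108 × 0.8243 = 1.1630, and θ_B(1→3) = arctan 1.1630 = 49.31°.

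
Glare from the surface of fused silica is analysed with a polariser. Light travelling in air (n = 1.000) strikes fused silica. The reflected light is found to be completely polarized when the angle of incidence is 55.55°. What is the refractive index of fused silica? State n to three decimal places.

n ≈ 1.458

Brewster's law: tan θ_B = n₂/n₁ (light incident in air, refracted into fused silica).
n₂ = n₁ tan θ_B = 1.000 × tan 55.55° = 1.458.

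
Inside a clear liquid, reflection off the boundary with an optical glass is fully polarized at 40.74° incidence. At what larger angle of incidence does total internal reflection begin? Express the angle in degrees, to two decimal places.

θ_c ≈ 59.47°

tan θ_B = n₂/n₁ = tan 40.74° = 0.8614.
Total internal reflection: sin θ_c = n₂/n₁ = 0.8614.
θ_c = arcsin(0.8614) = 59.47°.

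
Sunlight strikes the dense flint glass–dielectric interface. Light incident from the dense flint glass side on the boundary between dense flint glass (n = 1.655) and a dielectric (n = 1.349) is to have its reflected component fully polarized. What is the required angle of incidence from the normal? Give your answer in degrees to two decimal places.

θ_B ≈ 39.18°

Brewster's condition: tan θ_B = n₂/n₁ = 1.349/1.655 = 0.8151.
θ_B = arctan(0.8151) = 39.18°.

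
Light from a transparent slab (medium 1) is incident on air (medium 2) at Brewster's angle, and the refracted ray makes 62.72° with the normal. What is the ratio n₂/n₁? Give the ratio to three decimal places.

n₂/n₁ ≈ 0.516

At Brewster incidence θ_B = 90° − θ_t = 90° − 62.72° = 27.28°.
Then n₂/n₁ = tan θ_B = tan 27.28° = 0.516.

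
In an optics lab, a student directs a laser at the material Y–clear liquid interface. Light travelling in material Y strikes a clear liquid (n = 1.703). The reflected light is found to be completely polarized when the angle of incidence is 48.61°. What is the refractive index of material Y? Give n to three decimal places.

n ≈ 1.501

Brewster's law: tan θ_B = n₂/n₁ (light incident in material Y, refracted into a clear liquid).
n₁ = n₂ / tan θ_B = 1.703 / tan 48.61° = 1.501.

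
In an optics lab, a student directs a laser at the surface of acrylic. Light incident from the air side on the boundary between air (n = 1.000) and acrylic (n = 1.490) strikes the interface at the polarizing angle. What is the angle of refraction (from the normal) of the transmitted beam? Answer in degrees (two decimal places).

θ_t ≈ 33.87°

First find Brewster's angle: tan θ_B = 1.490/1.000 = 1.4900, giving θ_B = 56.13°.
At Brewster's angle the reflected and refracted rays are perpendicular, so θ_t = 90° − θ_B = 90° − 56.13° = 33.87°.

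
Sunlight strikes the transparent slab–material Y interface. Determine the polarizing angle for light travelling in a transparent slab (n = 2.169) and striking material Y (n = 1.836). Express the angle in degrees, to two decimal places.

θ_B ≈ 40.25°

Here n₂/n₁ = 1.836/2.169 = 0.8465, and Brewster's law gives tan θ_B = n₂/n₁. Taking the arctangent, θ_B = 40.25°.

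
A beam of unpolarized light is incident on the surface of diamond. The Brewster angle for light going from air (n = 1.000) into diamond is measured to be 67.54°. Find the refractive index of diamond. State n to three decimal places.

n ≈ 2.419

At the Brewster angle, tan θ_B = n₂/n₁ with n₁ on the incident side (air) and n₂ on the transmitted side (diamond).
n₂ = n₁ tan θ_B = 1.000 × tan 67.54° = 2.419.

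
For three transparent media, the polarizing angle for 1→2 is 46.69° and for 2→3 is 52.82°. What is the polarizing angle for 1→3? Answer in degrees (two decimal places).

n₂/n₁ = tan 46.69° = 1.0608 and n₃/n₂ = tan 52.82° = 1.3184.
So n₃/n₁ = (n₂/n₁)(n₃/n₂) = 1.0608 × 1.3184 = 1.3986.
θ_B(1→3) = arctan(1.3986) = 54.43°.

θ_B ≈ 54.43°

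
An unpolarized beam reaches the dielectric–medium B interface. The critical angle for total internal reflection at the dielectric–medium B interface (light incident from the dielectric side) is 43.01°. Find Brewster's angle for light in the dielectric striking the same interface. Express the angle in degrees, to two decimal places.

θ_B ≈ 34.30°

sin θ_c = n₂/n₁, so n₂/n₁ = sin 43.01° = 0.6821.
Brewster: tan θ_B = n₂/n₁ = 0.6821.
θ_B = arctan(0.6821) = 34.30°.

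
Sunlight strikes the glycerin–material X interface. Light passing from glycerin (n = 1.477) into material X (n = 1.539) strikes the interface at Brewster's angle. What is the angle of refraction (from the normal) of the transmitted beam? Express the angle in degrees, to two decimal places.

First find Brewster's angle: tan θ_B = 1.539/1.477 = 1.0420, giving θ_B = 46.18°.
At Brewster's angle the reflected and refracted rays are perpendicular, so θ_t = 90° − θ_B = 90° − 46.18° = 43.82°.

θ_t ≈ 43.82°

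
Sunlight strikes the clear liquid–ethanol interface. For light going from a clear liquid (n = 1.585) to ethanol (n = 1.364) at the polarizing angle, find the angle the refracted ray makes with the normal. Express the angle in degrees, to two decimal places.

θ_t ≈ 49.29°

First find Brewster's angle: tan θ_B = 1.364/1.585 = 0.8606, giving θ_B = 40.71°.
Since θ_B + θ_t = 90° at Brewster incidence, θ_t = 90° − 40.71° = 49.29°.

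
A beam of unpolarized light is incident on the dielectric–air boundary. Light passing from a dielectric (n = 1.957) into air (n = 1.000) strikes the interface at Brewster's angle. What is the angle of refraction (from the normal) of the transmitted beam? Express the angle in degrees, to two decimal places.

θ_t ≈ 62.93°

tan θ_B = n₂/n₁ = 1.000/1.957 = 0.5110, so θ_B = 27.07°.
At Brewster's angle the reflected and refracted rays are perpendicular, so θ_t = 90° − θ_B = 90° − 27.07° = 62.93°.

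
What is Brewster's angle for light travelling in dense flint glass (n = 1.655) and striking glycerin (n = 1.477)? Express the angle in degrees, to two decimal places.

θ_B ≈ 41.75°

At Brewster's angle the reflected and refracted rays are perpendicular, which with Snell's law gives tan θ_B = n₂/n₁.
tan θ_B = n₂/n₁ = 1.477/1.655 = 0.8924.
θ_B = arctan(0.8924) = 41.75°.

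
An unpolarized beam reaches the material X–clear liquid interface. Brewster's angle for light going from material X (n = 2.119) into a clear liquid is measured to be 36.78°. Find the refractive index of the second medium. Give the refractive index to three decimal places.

n ≈ 1.584

Brewster's law: tan θ_B = n₂/n₁ (light incident in material X, refracted into a clear liquid).
n₂ = n₁ tan θ_B = 2.119 × tan 36.78° = 1.584.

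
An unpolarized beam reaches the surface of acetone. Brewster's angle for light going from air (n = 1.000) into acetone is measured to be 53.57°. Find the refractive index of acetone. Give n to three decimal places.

At Brewster's angle, tan θ_B = n₂/n₁ with n₁ on the incident side (air) and n₂ on the transmitted side (acetone).
n₂ = n₁ tan θ_B = 1.000 × tan 53.57° = 1.355.

n ≈ 1.355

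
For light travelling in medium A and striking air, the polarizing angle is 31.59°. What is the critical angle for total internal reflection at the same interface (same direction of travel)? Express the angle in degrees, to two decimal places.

tan θ_B = n₂/n₁ = tan 31.59° = 0.6150.
Total internal reflection: sin θ_c = n₂/n₁ = 0.6150.
θ_c = arcsin(0.6150) = 37.95°.

θ_c ≈ 37.95°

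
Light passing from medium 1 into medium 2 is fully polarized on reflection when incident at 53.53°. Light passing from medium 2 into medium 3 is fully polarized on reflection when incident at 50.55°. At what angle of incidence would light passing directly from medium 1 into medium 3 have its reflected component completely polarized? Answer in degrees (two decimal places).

θ_B ≈ 58.69°

Each Brewster angle gives a ratio: n₂/n₁ = tan 53.53° = 1.3529, n₃/n₂ = tan 50.55° = 1.2153.
Multiplying, n₃/n₁ = 1.3529 × 1.2153 = 1.6441, and θ_B(1→3) = arctan 1.6441 = 58.69°.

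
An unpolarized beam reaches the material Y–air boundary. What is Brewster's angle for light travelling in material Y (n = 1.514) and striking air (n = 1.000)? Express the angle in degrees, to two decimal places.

The reflected p-component vanishes when tan θ_B = n₂/n₁.
Here n₂/n₁ = 1.000/1.514 = 0.6605, and Brewster's law gives tan θ_B = n₂/n₁.
So θ_B = arctan 0.6605 = 33.44°.

θ_B ≈ 33.44°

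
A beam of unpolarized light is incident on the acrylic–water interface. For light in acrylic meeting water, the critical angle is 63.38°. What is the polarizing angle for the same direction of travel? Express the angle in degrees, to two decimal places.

θ_B ≈ 41.80°

n₂/n₁ = sin θ_c = sin 63.38° = 0.8940.
tan θ_B equals the same ratio, so θ_B = arctan(0.8940) = 41.80°.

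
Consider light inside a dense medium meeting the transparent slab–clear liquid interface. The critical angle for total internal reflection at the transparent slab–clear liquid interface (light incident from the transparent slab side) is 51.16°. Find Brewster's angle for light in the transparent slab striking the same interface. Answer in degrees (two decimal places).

θ_B ≈ 37.92°

At the critical angle sin θ_c = n₂/n₁, giving n₂/n₁ = sin 51.16° = 0.7789.
Then tan θ_B = n₂/n₁ = 0.7789, so θ_B = arctan 0.7789 = 37.92°.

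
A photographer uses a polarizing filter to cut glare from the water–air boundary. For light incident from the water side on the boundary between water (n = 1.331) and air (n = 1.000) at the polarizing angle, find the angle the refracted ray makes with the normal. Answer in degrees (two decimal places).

θ_t ≈ 53.08°

tan θ_B = n₂/n₁ = 1.000/1.331 = 0.7513, so θ_B = 36.92°.
At Brewster's angle the reflected and refracted rays are perpendicular, so θ_t = 90° − θ_B = 90° − 36.92° = 53.08°.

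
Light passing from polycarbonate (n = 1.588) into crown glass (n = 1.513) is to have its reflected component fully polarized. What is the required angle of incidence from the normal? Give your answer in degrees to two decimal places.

Here n₂/n₁ = 1.513/1.588 = 0.9528, and Brewster's law gives tan θ_B = n₂/n₁. Taking the arctangent, θ_B = 43.61°.

θ_B ≈ 43.61°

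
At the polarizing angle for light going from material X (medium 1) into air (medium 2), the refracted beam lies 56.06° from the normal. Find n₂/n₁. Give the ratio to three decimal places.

θ_B + θ_t = 90°, so θ_B = 90° − 56.06° = 33.94°.
tan θ_B = n₂/n₁, so n₂/n₁ = tan 33.94° = 0.673.

n₂/n₁ ≈ 0.673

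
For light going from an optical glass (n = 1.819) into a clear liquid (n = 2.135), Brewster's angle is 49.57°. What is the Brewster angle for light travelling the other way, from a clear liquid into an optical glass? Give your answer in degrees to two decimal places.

θ_B' ≈ 40.43°

tan θ_B' = n₁/n₂ = 1/tan θ_B, so θ_B' = 90° − θ_B.
θ_B' = 90° − 49.57° = 40.43°.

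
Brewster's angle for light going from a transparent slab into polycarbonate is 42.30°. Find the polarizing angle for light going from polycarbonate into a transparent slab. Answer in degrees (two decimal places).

θ_B' ≈ 47.70°

The two Brewster angles are complementary: θ_B' = 90° − θ_B = 90° − 42.30° = 47.70°.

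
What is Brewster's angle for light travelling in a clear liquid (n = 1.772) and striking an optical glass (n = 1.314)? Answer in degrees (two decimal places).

θ_B ≈ 36.56°

At Brewster's angle the reflected and refracted rays are perpendicular, which with Snell's law gives tan θ_B = n₂/n₁.
Brewster's condition: tan θ_B = n₂/n₁ = 1.314/1.772 = 0.7415.
θ_B = arctan(0.7415) = 36.56°.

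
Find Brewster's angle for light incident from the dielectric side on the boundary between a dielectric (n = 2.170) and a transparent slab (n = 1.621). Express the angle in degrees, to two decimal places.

Here n₂/n₁ = 1.621/2.170 = 0.7470, and Brewster's law gives tan θ_B = n₂/n₁. Taking the arctangent, θ_B = 36.76°.

θ_B ≈ 36.76°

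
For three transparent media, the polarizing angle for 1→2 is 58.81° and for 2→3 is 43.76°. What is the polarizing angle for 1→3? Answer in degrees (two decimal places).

n₂/n₁ = tan 58.81° = 1.6518 and n₃/n₂ = tan 43.76° = 0.9576.
So n₃/n₁ = (n₂/n₁)(n₃/n₂) = 1.6518 × 0.9576 = 1.5819.
θ_B(1→3) = arctan(1.5819) = 57.70°.

θ_B ≈ 57.70°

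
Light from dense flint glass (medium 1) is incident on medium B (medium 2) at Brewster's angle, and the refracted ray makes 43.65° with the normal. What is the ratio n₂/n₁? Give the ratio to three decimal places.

At Brewster incidence θ_B = 90° − θ_t = 90° − 43.65° = 46.35°.
Then n₂/n₁ = tan θ_B = tan 46.35° = 1.048.

n₂/n₁ ≈ 1.048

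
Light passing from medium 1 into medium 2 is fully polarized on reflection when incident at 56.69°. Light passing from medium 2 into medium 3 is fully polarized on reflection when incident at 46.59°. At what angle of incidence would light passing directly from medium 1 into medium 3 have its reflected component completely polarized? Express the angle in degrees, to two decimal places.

tan θ_B(1→2) = n₂/n₁ = tan 56.69° = 1.5218.
tan θ_B(2→3) = n₃/n₂ = tan 46.59° = 1.0571.
So n₃/n₁ = (n₂/n₁)(n₃/n₂) = 1.5218 × 1.0571 = 1.6087.
θ_B(1→3) = arctan(1.6087) = 58.13°.

θ_B ≈ 58.13°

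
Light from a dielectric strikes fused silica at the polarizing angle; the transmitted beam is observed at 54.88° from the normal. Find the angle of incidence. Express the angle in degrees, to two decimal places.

θ_B ≈ 35.12°

Brewster's condition makes the reflected and refracted beams perpendicular: θ_B + θ_t = 90°.
θ_B = 90° − 54.88° = 35.12°.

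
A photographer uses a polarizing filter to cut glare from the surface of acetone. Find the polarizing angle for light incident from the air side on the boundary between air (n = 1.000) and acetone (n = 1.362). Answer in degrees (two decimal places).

The reflected p-component vanishes when tan θ_B = n₂/n₁.
Brewster's condition: tan θ_B = n₂/n₁ = 1.362/1.000 = 1.3620.
θ_B = arctan(1.3620) = 53.71°.

θ_B ≈ 53.71°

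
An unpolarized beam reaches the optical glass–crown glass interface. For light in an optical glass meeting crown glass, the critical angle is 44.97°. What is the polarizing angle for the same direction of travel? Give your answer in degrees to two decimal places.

sin θ_c = n₂/n₁, so n₂/n₁ = sin 44.97° = 0.7067.
Brewster: tan θ_B = n₂/n₁ = 0.7067.
θ_B = arctan(0.7067) = 35.25°.

θ_B ≈ 35.25°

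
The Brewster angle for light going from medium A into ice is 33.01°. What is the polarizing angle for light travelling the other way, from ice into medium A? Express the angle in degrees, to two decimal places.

Reversing the direction swaps n₁ and n₂, so tan θ_B' = 1/tan θ_B and θ_B' = 90° − θ_B.
Hence θ_B' = 90° − 33.01° = 56.99°.

θ_B' ≈ 56.99°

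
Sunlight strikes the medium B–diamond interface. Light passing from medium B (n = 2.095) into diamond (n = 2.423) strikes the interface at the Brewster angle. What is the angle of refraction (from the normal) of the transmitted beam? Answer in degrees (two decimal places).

tan θ_B = n₂/n₁ = 2.423/2.095 = 1.1566, so θ_B = 49.15°.
At Brewster's angle the reflected and refracted rays are perpendicular, so θ_t = 90° − θ_B = 90° − 49.15° = 40.85°.

θ_t ≈ 40.85°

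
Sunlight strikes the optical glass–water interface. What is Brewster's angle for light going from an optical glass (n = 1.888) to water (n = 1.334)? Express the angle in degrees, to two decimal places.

Brewster's condition: tan θ_B = n₂/n₁ = 1.334/1.888 = 0.7066.
θ_B = arctan(0.7066) = 35.24°.

θ_B ≈ 35.24°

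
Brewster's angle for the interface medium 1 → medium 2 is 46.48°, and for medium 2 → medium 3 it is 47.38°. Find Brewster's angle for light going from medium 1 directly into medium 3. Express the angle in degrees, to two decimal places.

Each Brewster angle gives a ratio: n₂/n₁ = tan 46.48° = 1.0530, n₃/n₂ = tan 47.38° = 1.0867.
n₃/n₁ = 1.1444. Then tan θ_B(1→3) = n₃/n₁, so θ_B(1→3) = arctan(1.1444) = 48.85°.

θ_B ≈ 48.85°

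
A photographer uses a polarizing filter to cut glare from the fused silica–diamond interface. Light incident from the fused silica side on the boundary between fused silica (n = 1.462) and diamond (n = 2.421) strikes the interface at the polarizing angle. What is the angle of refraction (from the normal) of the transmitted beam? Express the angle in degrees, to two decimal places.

θ_t ≈ 31.13°

First find Brewster's angle: tan θ_B = 2.421/1.462 = 1.6560, giving θ_B = 58.87°.
The refracted ray is perpendicular to the reflected ray, so θ_t = 90° − θ_B = 31.13°.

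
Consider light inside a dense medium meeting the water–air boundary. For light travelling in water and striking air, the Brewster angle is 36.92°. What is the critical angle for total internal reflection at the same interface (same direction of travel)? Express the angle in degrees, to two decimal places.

θ_c ≈ 48.71°

tan θ_B = n₂/n₁ = tan 36.92° = 0.7514.
Total internal reflection: sin θ_c = n₂/n₁ = 0.7514.
θ_c = arcsin(0.7514) = 48.71°.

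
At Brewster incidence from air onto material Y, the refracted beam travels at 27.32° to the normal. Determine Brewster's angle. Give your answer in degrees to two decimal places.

θ_B ≈ 62.68°

Since the reflected and refracted rays are at right angles at the polarizing angle, θ_B + θ_t = 90°.
θ_B = 90° − 27.32° = 62.68°.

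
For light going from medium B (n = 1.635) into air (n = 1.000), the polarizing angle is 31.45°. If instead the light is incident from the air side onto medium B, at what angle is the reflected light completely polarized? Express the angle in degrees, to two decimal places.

Reversing the direction swaps n₁ and n₂, so tan θ_B' = 1/tan θ_B and θ_B' = 90° − θ_B.
Hence θ_B' = 90° − 31.45° = 58.55°.

θ_B' ≈ 58.55°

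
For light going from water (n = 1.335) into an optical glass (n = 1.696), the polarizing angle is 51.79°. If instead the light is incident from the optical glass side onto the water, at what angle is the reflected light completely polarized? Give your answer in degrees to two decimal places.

θ_B' ≈ 38.21°

Reversing the direction swaps n₁ and n₂, so tan θ_B' = 1/tan θ_B and θ_B' = 90° − θ_B.
Hence θ_B' = 90° − 51.79° = 38.21°.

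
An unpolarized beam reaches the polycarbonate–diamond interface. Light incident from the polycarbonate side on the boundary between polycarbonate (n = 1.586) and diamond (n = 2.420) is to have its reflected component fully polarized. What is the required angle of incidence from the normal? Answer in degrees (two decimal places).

Brewster's condition: tan θ_B = n₂/n₁ = 2.420/1.586 = 1.5259.
So θ_B = arctan 1.5259 = 56.76°.

θ_B ≈ 56.76°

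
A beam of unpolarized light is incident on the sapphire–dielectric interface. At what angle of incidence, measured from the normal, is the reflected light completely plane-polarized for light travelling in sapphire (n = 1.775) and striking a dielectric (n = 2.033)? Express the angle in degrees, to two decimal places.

Here n₂/n₁ = 2.033/1.775 = 1.1454, and Brewster's law gives tan θ_B = n₂/n₁.
θ_B = arctan(1.1454) = 48.88°.

θ_B ≈ 48.88°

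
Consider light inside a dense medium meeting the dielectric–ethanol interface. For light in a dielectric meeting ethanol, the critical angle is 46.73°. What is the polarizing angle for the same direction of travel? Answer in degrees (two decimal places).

At the critical angle sin θ_c = n₂/n₁, giving n₂/n₁ = sin 46.73° = 0.7281.
Then tan θ_B = n₂/n₁ = 0.7281, so θ_B = arctan 0.7281 = 36.06°.

θ_B ≈ 36.06°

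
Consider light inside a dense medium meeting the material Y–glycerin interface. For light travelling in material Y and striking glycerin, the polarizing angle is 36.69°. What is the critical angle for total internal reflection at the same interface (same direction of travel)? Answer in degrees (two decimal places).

n₂/n₁ = tan 36.69° = 0.7451; the critical angle satisfies sin θ_c = n₂/n₁.
θ_c = arcsin(0.7451) = 48.17°.

θ_c ≈ 48.17°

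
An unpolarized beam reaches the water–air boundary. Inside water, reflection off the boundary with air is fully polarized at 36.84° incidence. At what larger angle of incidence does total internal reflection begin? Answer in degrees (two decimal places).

θ_c ≈ 48.52°

tan θ_B = n₂/n₁ = tan 36.84° = 0.7492.
Total internal reflection: sin θ_c = n₂/n₁ = 0.7492.
θ_c = arcsin(0.7492) = 48.52°.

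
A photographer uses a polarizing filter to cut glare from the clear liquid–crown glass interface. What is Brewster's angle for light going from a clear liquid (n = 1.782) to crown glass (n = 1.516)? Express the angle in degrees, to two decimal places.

θ_B ≈ 40.39°

Brewster's condition: tan θ_B = n₂/n₁ = 1.516/1.782 = 0.8507.
So θ_B = arctan 0.8507 = 40.39°.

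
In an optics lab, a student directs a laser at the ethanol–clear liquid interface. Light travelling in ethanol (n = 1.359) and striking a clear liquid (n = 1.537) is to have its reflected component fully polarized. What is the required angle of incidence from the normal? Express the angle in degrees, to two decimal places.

θ_B ≈ 48.52°

Brewster's condition: tan θ_B = n₂/n₁ = 1.537/1.359 = 1.1310. Taking the arctangent, θ_B = 48.52°.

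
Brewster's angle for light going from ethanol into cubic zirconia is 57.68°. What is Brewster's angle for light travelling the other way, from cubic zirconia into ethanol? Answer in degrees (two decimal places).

tan θ_B' = n₁/n₂ = 1/tan θ_B, so θ_B' = 90° − θ_B.
θ_B' = 90° − 57.68° = 32.32°.

θ_B' ≈ 32.32°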